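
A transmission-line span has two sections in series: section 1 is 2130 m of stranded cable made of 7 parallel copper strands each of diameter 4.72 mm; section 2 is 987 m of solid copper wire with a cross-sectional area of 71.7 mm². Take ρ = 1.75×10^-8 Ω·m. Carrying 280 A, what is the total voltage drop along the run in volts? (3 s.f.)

153 V

Section 1: A_strand = π(2.3600e-03)² = 1.750e-05 m²; R₁ = ρL/(N·A_s) = (1.75×10^-8)(2130)/(7×1.750e-05) = 0.3043 Ω
Section 2: A = 71.7 mm² = 7.170e-05 m²
R₂ = (1.75×10^-8)(987)/(7.170e-05) = 0.2409 Ω
R = R₁ + R₂ = 0.5452 Ω
V = IR = 280 × 0.5452 = 153 V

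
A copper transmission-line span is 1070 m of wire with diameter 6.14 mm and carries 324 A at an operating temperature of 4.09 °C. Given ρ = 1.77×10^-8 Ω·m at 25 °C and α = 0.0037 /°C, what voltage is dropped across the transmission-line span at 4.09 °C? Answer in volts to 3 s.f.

A = π(d/2)² = π(3.0700e-03 m)² = 2.961e-05 m²
R₍25₎ = ρL/A = (1.77×10^-8)(1070)/(2.961e-05) = 0.6396 Ω
R₍4.09₎ = R₍25₎(1 + αΔT) = 0.6396 × (1 + 0.0037×-20.9) = 0.5901 Ω
V = IR = 324 × 0.5901 = 191 V

191 V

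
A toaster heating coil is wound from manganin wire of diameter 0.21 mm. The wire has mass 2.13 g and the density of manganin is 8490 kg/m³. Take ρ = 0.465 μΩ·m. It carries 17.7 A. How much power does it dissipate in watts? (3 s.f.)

30500 W

ρ = 0.465 μΩ·m = 4.65×10^-7 Ω·m
A = π(d/2)² = π(1.0500e-04 m)² = 3.4636e-08 m²
L = m/(density·A) = 0.00213/(8490×3.4636e-08) = 7.243 m
R = ρL/A = (4.65×10^-7)(7.243)/(3.4636e-08) = 97.25 Ω
P = I²R = (17.7)² × 97.25 = 30500 W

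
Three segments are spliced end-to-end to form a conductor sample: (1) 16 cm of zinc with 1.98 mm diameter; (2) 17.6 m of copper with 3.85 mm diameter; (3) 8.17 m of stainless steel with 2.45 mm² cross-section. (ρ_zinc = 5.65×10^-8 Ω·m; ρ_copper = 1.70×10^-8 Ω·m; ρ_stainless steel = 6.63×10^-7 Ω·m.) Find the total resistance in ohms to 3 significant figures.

Seg 1: A = π(d/2)² = π(9.9000e-04 m)² = 3.079e-06 m²
R_1 = (5.65×10^-8)(0.16)/(3.079e-06) = 0.002936 Ω
Seg 2: A = π(d/2)² = π(1.9250e-03 m)² = 1.164e-05 m²
R_2 = (1.70×10^-8)(17.6)/(1.164e-05) = 0.0257 Ω
Seg 3: A = 2.45 mm² = 2.450e-06 m²
R_3 = (6.63×10^-7)(8.17)/(2.450e-06) = 2.211 Ω
R_total = R_1 + R_2 + R_3 = 2.24 Ω

2.24 Ω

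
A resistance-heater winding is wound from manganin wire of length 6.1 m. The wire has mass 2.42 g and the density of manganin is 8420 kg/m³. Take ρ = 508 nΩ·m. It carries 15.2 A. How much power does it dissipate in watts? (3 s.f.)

ρ = 508 nΩ·m = 5.08×10^-7 Ω·m
A = m/(density·L) = 0.00242/(8420×6.1) = 4.7117e-08 m²
R = ρL/A = (5.08×10^-7)(6.1)/(4.7117e-08) = 65.77 Ω
P = I²R = (15.2)² × 65.77 = 15200 W

15200 W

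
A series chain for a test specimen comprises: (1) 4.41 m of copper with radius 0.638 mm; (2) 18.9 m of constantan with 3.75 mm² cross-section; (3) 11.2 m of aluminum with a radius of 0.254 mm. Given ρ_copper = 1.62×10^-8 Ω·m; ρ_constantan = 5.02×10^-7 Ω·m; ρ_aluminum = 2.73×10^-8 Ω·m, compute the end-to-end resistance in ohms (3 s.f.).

Seg 1: A = πr² = π(6.3800e-04 m)² = 1.279e-06 m²
R_1 = (1.62×10^-8)(4.41)/(1.279e-06) = 0.05587 Ω
Seg 2: A = 3.75 mm² = 3.750e-06 m²
R_2 = (5.02×10^-7)(18.9)/(3.750e-06) = 2.53 Ω
Seg 3: A = πr² = π(2.5400e-04 m)² = 2.027e-07 m²
R_3 = (2.73×10^-8)(11.2)/(2.027e-07) = 1.509 Ω
R_total = R_1 + R_2 + R_3 = 4.09 Ω

4.09 Ω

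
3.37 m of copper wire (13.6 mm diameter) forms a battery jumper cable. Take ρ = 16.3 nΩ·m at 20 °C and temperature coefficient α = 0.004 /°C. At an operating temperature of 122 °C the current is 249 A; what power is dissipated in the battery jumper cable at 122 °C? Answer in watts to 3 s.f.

ρ = 16.3 nΩ·m = 1.63×10^-8 Ω·m
A = π(d/2)² = π(6.8000e-03 m)² = 1.453e-04 m²
R₍20₎ = ρL/A = (1.63×10^-8)(3.37)/(1.453e-04) = 3.781×10^-4 Ω
R₍122₎ = R₍20₎(1 + αΔT) = 3.781×10^-4 × (1 + 0.004×102) = 5.324×10^-4 Ω
P = I²R = (249)² × 5.324×10^-4 = 33.0 W

33.0 W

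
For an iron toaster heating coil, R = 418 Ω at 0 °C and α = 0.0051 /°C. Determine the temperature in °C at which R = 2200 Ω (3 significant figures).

R = R₀(1 + α(T − T₀)) ⇒ T = T₀ + (R/R₀ − 1)/α
T = 0 + (2200/418 − 1)/0.0051 = 0 + (4.263)/0.0051 = 836 °C

836 °C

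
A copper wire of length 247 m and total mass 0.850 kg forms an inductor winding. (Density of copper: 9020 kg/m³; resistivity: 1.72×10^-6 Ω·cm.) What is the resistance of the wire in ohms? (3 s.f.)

11.1 Ω

ρ = 1.72×10^-6 Ω·cm = 1.72×10^-8 Ω·m
A = m/(density·L) = 0.85/(9020×247) = 3.8152e-07 m²
R = ρL/A = (1.72×10^-8)(247)/(3.8152e-07) = 11.1 Ω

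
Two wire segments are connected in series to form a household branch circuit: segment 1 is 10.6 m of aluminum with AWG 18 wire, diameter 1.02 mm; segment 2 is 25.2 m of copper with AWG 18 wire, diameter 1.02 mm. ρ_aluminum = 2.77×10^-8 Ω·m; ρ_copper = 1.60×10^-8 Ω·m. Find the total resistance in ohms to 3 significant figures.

0.853 Ω

Segment 1: A = π(1.02/2 mm)² = π(5.1000e-04 m)² = 8.171e-07 m²
R₁ = ρL/A = (2.77×10^-8)(10.6)/(8.171e-07) = 0.3593 Ω
R₂ = (1.60×10^-8)(25.2)/(8.171e-07) = 0.4934 Ω
R = R₁ + R₂ = 0.853 Ω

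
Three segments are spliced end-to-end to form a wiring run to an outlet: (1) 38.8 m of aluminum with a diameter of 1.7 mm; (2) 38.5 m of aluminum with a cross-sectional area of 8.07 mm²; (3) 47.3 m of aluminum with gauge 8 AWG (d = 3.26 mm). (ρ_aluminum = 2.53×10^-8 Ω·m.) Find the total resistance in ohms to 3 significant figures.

Seg 1: A = π(d/2)² = π(8.5000e-04 m)² = 2.270e-06 m²
R_1 = (2.53×10^-8)(38.8)/(2.270e-06) = 0.4325 Ω
Seg 2: A = 8.07 mm² = 8.070e-06 m²
R_2 = (2.53×10^-8)(38.5)/(8.070e-06) = 0.1207 Ω
Seg 3: A = π(3.26/2 mm)² = π(1.6300e-03 m)² = 8.347e-06 m²
R_3 = (2.53×10^-8)(47.3)/(8.347e-06) = 0.1434 Ω
R_total = R_1 + R_2 + R_3 = 0.697 Ω

0.697 Ω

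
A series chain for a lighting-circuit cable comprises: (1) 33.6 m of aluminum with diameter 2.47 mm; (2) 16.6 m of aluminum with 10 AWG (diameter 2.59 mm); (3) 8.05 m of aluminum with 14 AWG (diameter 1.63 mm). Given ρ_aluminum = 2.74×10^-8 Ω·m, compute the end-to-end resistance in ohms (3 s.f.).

Seg 1: A = π(d/2)² = π(1.2350e-03 m)² = 4.792e-06 m²
R_1 = (2.74×10^-8)(33.6)/(4.792e-06) = 0.1921 Ω
Seg 2: A = π(2.59/2 mm)² = π(1.2950e-03 m)² = 5.269e-06 m²
R_2 = (2.74×10^-8)(16.6)/(5.269e-06) = 0.08633 Ω
Seg 3: A = π(1.63/2 mm)² = π(8.1500e-04 m)² = 2.087e-06 m²
R_3 = (2.74×10^-8)(8.05)/(2.087e-06) = 0.1057 Ω
R_total = R_1 + R_2 + R_3 = 0.384 Ω

0.384 Ω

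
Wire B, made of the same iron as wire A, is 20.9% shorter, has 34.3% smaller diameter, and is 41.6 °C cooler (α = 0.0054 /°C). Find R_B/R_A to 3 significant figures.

R ∝ ρL/d² with ρ ∝ (1+αΔT), so R_B/R_A = (1 − 20.9/100) × (1 − 34.3/100)⁻² × (1 − 0.0054×41.6)
= 0.791 × 2.317 × 0.7754 = 1.42

1.42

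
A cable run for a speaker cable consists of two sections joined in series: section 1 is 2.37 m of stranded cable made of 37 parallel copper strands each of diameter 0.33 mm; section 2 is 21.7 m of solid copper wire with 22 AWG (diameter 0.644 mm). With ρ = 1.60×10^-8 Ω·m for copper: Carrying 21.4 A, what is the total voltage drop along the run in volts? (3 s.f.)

23.1 V

Section 1: A_strand = π(1.6500e-04)² = 8.553e-08 m²; R₁ = ρL/(N·A_s) = (1.60×10^-8)(2.37)/(37×8.553e-08) = 0.01198 Ω
Section 2: A = π(0.644/2 mm)² = π(3.2200e-04 m)² = 3.257e-07 m²
R₂ = (1.60×10^-8)(21.7)/(3.257e-07) = 1.066 Ω
R = R₁ + R₂ = 1.078 Ω
V = IR = 21.4 × 1.078 = 23.1 V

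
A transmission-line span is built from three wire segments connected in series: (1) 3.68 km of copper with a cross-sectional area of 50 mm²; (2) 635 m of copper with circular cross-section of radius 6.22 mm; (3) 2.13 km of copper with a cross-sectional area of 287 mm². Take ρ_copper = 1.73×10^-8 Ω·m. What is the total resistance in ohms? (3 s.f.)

Seg 1: A = 50 mm² = 5.000e-05 m²
R_1 = (1.73×10^-8)(3680)/(5.000e-05) = 1.273 Ω
Seg 2: A = πr² = π(6.2200e-03 m)² = 1.215e-04 m²
R_2 = (1.73×10^-8)(635)/(1.215e-04) = 0.09038 Ω
Seg 3: A = 287 mm² = 2.870e-04 m²
R_3 = (1.73×10^-8)(2130)/(2.870e-04) = 0.1284 Ω
R_total = R_1 + R_2 + R_3 = 1.49 Ω

1.49 Ω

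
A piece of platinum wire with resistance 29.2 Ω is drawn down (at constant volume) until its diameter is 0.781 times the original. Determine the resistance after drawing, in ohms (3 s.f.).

Volume constant ⇒ L' = L/r² with r = 0.781. R' = ρL'/A' = ρ(L/r²)/(πr²d₀²/4) = R/r⁴.
R' = 2.688 × 29.2 = 78.5 Ω

78.5 Ω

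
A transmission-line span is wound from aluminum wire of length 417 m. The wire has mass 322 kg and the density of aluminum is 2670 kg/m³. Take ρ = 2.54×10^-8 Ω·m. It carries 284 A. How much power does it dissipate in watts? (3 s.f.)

A = m/(density·L) = 322/(2670×417) = 2.8921e-04 m²
R = ρL/A = (2.54×10^-8)(417)/(2.8921e-04) = 0.03662 Ω
P = I²R = (284)² × 0.03662 = 2950 W

2950 W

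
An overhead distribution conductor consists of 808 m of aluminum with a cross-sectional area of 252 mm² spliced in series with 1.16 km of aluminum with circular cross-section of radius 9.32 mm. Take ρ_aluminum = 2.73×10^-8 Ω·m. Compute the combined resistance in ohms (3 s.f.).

0.204 Ω

Segment 1: A = 252 mm² = 2.520e-04 m²
R₁ = ρL/A = (2.73×10^-8)(808)/(2.520e-04) = 0.08753 Ω
Segment 2: A = πr² = π(9.3200e-03 m)² = 2.729e-04 m²
R₂ = (2.73×10^-8)(1160)/(2.729e-04) = 0.116 Ω
R = R₁ + R₂ = 0.204 Ω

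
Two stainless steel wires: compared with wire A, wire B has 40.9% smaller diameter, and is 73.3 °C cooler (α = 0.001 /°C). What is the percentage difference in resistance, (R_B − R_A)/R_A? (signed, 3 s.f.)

165%

R ∝ ρL/d² with ρ ∝ (1+αΔT), so R_B/R_A = (1 − 40.9/100)⁻² × (1 − 0.001×73.3)
= 2.863 × 0.9267 = 2.653
(R_B − R_A)/R_A = 2.653 − 1 = 165%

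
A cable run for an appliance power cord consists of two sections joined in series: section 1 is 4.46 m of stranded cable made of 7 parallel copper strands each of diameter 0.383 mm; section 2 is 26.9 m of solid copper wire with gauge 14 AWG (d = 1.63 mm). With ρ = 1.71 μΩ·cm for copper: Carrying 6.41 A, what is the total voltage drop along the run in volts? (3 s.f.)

ρ = 1.71 μΩ·cm = 1.71×10^-8 Ω·m
Section 1: A_strand = π(1.9150e-04)² = 1.152e-07 m²; R₁ = ρL/(N·A_s) = (1.71×10^-8)(4.46)/(7×1.152e-07) = 0.09457 Ω
Section 2: A = π(1.63/2 mm)² = π(8.1500e-04 m)² = 2.087e-06 m²
R₂ = (1.71×10^-8)(26.9)/(2.087e-06) = 0.2204 Ω
R = R₁ + R₂ = 0.315 Ω
V = IR = 6.41 × 0.315 = 2.02 V

2.02 V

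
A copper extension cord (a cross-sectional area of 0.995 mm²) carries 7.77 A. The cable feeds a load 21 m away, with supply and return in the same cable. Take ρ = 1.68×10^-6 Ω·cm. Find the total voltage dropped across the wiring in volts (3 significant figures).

ρ = 1.68×10^-6 Ω·cm = 1.68×10^-8 Ω·m
A = 0.995 mm² = 9.950e-07 m²
Total conductor length (both ways) L = 2 × 21 = 42 m
R = ρL/A = (1.68×10^-8)(42)/(9.950e-07) = 0.7091 Ω
V = IR = 7.77 × 0.7091 = 5.51 V

5.51 V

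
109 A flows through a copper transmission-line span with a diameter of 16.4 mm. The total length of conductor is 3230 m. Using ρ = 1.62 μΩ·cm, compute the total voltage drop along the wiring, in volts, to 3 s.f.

ρ = 1.62 μΩ·cm = 1.62×10^-8 Ω·m
A = π(d/2)² = π(8.2000e-03 m)² = 2.112e-04 m²
R = ρL/A = (1.62×10^-8)(3230)/(2.112e-04) = 0.2477 Ω
V = IR = 109 × 0.2477 = 27.0 V

27.0 V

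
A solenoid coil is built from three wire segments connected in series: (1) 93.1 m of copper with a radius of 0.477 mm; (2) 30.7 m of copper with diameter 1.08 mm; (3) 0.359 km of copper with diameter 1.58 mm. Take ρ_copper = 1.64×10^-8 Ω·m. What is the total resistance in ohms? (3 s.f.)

5.69 Ω

Seg 1: A = πr² = π(4.7700e-04 m)² = 7.148e-07 m²
R_1 = (1.64×10^-8)(93.1)/(7.148e-07) = 2.136 Ω
Seg 2: A = π(d/2)² = π(5.4000e-04 m)² = 9.161e-07 m²
R_2 = (1.64×10^-8)(30.7)/(9.161e-07) = 0.5496 Ω
Seg 3: A = π(d/2)² = π(7.9000e-04 m)² = 1.961e-06 m²
R_3 = (1.64×10^-8)(359)/(1.961e-06) = 3.003 Ω
R_total = R_1 + R_2 + R_3 = 5.69 Ω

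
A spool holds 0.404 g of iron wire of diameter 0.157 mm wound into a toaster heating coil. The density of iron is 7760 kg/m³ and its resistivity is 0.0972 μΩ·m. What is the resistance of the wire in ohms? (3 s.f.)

13.5 Ω

ρ = 0.0972 μΩ·m = 9.72×10^-8 Ω·m
A = π(d/2)² = π(7.8500e-05 m)² = 1.9359e-08 m²
L = m/(density·A) = 4.040×10^-4/(7760×1.9359e-08) = 2.689 m
R = ρL/A = (9.72×10^-8)(2.689)/(1.9359e-08) = 13.5 Ω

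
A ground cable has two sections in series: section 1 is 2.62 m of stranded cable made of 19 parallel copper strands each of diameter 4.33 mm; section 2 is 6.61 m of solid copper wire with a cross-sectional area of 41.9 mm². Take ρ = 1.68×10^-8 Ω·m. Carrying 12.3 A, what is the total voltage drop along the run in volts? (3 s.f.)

0.0345 V

Section 1: A_strand = π(2.1650e-03)² = 1.473e-05 m²; R₁ = ρL/(N·A_s) = (1.68×10^-8)(2.62)/(19×1.473e-05) = 1.573×10^-4 Ω
Section 2: A = 41.9 mm² = 4.190e-05 m²
R₂ = (1.68×10^-8)(6.61)/(4.190e-05) = 0.00265 Ω
R = R₁ + R₂ = 0.002808 Ω
V = IR = 12.3 × 0.002808 = 0.0345 V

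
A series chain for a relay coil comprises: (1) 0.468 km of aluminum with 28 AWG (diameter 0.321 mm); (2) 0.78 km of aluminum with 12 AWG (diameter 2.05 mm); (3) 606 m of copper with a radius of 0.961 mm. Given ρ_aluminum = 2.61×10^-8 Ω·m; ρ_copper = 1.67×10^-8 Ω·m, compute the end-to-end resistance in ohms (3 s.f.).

Seg 1: A = π(0.321/2 mm)² = π(1.6050e-04 m)² = 8.093e-08 m²
R_1 = (2.61×10^-8)(468)/(8.093e-08) = 150.9 Ω
Seg 2: A = π(2.05/2 mm)² = π(1.0250e-03 m)² = 3.301e-06 m²
R_2 = (2.61×10^-8)(780)/(3.301e-06) = 6.168 Ω
Seg 3: A = πr² = π(9.6100e-04 m)² = 2.901e-06 m²
R_3 = (1.67×10^-8)(606)/(2.901e-06) = 3.488 Ω
R_total = R_1 + R_2 + R_3 = 161 Ω

161 Ω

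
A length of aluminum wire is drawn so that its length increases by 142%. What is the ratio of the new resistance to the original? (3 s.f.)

5.86

k = 1 + 142/100 = 2.42; volume constant ⇒ A' = A/k, so R' = k²R.
Factor = 5.86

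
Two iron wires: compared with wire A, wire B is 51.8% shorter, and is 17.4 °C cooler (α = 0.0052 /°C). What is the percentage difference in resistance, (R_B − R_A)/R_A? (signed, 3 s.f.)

-56.2%

R ∝ ρL/d² with ρ ∝ (1+αΔT), so R_B/R_A = (1 − 51.8/100) × (1 − 0.0052×17.4)
= 0.482 × 0.9095 = 0.4384
(R_B − R_A)/R_A = 0.4384 − 1 = -56.2%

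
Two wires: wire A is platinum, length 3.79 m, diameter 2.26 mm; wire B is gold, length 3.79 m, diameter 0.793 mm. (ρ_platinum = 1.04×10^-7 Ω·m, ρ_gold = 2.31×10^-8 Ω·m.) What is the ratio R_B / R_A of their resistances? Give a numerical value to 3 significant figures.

R ∝ ρL/d², so R_B/R_A = (ρ_B/ρ_A) × (d_A/d_B)²
= (2.31×10^-8/1.04×10^-7) × (2.26/0.793)² = 1.80

1.80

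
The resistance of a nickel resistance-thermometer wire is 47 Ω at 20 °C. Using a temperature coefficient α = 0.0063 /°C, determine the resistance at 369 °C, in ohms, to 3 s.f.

ΔT = 369 − 20 = 349 °C
R = R₀(1 + αΔT) = 47 × (1 + 0.0063×349) = 47 × 3.199 = 150 Ω

150 Ω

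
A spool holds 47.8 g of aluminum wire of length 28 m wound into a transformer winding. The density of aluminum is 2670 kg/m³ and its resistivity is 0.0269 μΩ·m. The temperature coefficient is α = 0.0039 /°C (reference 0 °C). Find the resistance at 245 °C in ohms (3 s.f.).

2.30 Ω

ρ = 0.0269 μΩ·m = 2.69×10^-8 Ω·m
A = m/(density·L) = 0.0478/(2670×28) = 6.3938e-07 m²
R = ρL/A = (2.69×10^-8)(28)/(6.3938e-07) = 1.178 Ω
R(245 °C) = 1.178 × (1 + 0.0039×245) = 2.30 Ω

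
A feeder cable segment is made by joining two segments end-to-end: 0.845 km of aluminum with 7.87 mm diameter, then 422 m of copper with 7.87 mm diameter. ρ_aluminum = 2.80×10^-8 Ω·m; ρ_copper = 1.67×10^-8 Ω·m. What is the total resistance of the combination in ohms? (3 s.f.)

0.631 Ω

Segment 1: A = π(d/2)² = π(3.9350e-03 m)² = 4.865e-05 m²
R₁ = ρL/A = (2.80×10^-8)(845)/(4.865e-05) = 0.4864 Ω
R₂ = (1.67×10^-8)(422)/(4.865e-05) = 0.1449 Ω
R = R₁ + R₂ = 0.631 Ω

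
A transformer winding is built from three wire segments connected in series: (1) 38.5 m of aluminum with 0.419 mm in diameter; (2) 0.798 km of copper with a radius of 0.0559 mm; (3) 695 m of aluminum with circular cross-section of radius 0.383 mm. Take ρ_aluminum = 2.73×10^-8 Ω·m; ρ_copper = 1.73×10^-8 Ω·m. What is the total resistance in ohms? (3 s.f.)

Seg 1: A = π(d/2)² = π(2.0950e-04 m)² = 1.379e-07 m²
R_1 = (2.73×10^-8)(38.5)/(1.379e-07) = 7.623 Ω
Seg 2: A = πr² = π(5.5900e-05 m)² = 9.817e-09 m²
R_2 = (1.73×10^-8)(798)/(9.817e-09) = 1406 Ω
Seg 3: A = πr² = π(3.8300e-04 m)² = 4.608e-07 m²
R_3 = (2.73×10^-8)(695)/(4.608e-07) = 41.17 Ω
R_total = R_1 + R_2 + R_3 = 1460 Ω

1460 Ω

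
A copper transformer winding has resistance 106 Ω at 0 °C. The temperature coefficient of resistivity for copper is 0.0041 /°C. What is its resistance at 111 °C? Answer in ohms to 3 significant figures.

ΔT = 111 − 0 = 111 °C
R = R₀(1 + αΔT) = 106 × (1 + 0.0041×111) = 106 × 1.455 = 154 Ω

154 Ω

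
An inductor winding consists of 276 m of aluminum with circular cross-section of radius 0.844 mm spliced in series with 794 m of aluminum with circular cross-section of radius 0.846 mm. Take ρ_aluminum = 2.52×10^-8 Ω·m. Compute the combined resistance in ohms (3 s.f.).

12.0 Ω

Segment 1: A = πr² = π(8.4400e-04 m)² = 2.238e-06 m²
R₁ = ρL/A = (2.52×10^-8)(276)/(2.238e-06) = 3.108 Ω
Segment 2: A = πr² = π(8.4600e-04 m)² = 2.248e-06 m²
R₂ = (2.52×10^-8)(794)/(2.248e-06) = 8.899 Ω
R = R₁ + R₂ = 12.0 Ω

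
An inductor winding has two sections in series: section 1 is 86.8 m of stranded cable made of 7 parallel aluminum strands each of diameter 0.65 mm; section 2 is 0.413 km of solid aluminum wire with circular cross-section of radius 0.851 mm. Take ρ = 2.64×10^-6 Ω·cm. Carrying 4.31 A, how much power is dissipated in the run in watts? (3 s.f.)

107 W

ρ = 2.64×10^-6 Ω·cm = 2.64×10^-8 Ω·m
Section 1: A_strand = π(3.2500e-04)² = 3.318e-07 m²; R₁ = ρL/(N·A_s) = (2.64×10^-8)(86.8)/(7×3.318e-07) = 0.9865 Ω
Section 2: A = πr² = π(8.5100e-04 m)² = 2.275e-06 m²
R₂ = (2.64×10^-8)(413)/(2.275e-06) = 4.792 Ω
R = R₁ + R₂ = 5.779 Ω
P = I²R = (4.31)² × 5.779 = 107 W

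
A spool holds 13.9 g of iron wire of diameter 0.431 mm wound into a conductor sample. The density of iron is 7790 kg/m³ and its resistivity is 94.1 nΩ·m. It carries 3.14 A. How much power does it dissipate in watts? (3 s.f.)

ρ = 94.1 nΩ·m = 9.41×10^-8 Ω·m
A = π(d/2)² = π(2.1550e-04 m)² = 1.4590e-07 m²
L = m/(density·A) = 0.0139/(7790×1.4590e-07) = 12.23 m
R = ρL/A = (9.41×10^-8)(12.23)/(1.4590e-07) = 7.888 Ω
P = I²R = (3.14)² × 7.888 = 77.8 W

77.8 W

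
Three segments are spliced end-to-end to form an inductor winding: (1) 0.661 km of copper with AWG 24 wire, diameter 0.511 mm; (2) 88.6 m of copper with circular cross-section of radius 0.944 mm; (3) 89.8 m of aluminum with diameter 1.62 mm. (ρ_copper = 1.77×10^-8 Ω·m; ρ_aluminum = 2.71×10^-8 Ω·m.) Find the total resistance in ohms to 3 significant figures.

Seg 1: A = π(0.511/2 mm)² = π(2.5550e-04 m)² = 2.051e-07 m²
R_1 = (1.77×10^-8)(661)/(2.051e-07) = 57.05 Ω
Seg 2: A = πr² = π(9.4400e-04 m)² = 2.800e-06 m²
R_2 = (1.77×10^-8)(88.6)/(2.800e-06) = 0.5602 Ω
Seg 3: A = π(d/2)² = π(8.1000e-04 m)² = 2.061e-06 m²
R_3 = (2.71×10^-8)(89.8)/(2.061e-06) = 1.181 Ω
R_total = R_1 + R_2 + R_3 = 58.8 Ω

58.8 Ω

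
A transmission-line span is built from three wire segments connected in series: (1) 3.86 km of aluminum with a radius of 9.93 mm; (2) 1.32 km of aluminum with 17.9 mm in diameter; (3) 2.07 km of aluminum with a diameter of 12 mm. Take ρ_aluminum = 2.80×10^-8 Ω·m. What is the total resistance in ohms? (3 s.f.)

Seg 1: A = πr² = π(9.9300e-03 m)² = 3.098e-04 m²
R_1 = (2.80×10^-8)(3860)/(3.098e-04) = 0.3489 Ω
Seg 2: A = π(d/2)² = π(8.9500e-03 m)² = 2.516e-04 m²
R_2 = (2.80×10^-8)(1320)/(2.516e-04) = 0.1469 Ω
Seg 3: A = π(d/2)² = π(6.0000e-03 m)² = 1.131e-04 m²
R_3 = (2.80×10^-8)(2070)/(1.131e-04) = 0.5125 Ω
R_total = R_1 + R_2 + R_3 = 1.01 Ω

1.01 Ω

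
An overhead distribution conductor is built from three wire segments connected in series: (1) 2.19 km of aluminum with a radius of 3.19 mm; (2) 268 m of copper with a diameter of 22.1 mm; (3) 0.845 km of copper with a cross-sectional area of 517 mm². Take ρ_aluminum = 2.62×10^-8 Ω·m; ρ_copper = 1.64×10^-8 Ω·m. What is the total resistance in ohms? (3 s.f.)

1.83 Ω

Seg 1: A = πr² = π(3.1900e-03 m)² = 3.197e-05 m²
R_1 = (2.62×10^-8)(2190)/(3.197e-05) = 1.795 Ω
Seg 2: A = π(d/2)² = π(1.1050e-02 m)² = 3.836e-04 m²
R_2 = (1.64×10^-8)(268)/(3.836e-04) = 0.01146 Ω
Seg 3: A = 517 mm² = 5.170e-04 m²
R_3 = (1.64×10^-8)(845)/(5.170e-04) = 0.0268 Ω
R_total = R_1 + R_2 + R_3 = 1.83 Ω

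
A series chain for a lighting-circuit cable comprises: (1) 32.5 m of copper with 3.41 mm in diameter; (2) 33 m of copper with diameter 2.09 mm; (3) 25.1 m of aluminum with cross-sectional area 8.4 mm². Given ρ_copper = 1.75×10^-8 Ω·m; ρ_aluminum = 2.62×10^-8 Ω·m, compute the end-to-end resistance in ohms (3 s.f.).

0.309 Ω

Seg 1: A = π(d/2)² = π(1.7050e-03 m)² = 9.133e-06 m²
R_1 = (1.75×10^-8)(32.5)/(9.133e-06) = 0.06228 Ω
Seg 2: A = π(d/2)² = π(1.0450e-03 m)² = 3.431e-06 m²
R_2 = (1.75×10^-8)(33)/(3.431e-06) = 0.1683 Ω
Seg 3: A = 8.4 mm² = 8.400e-06 m²
R_3 = (2.62×10^-8)(25.1)/(8.400e-06) = 0.07829 Ω
R_total = R_1 + R_2 + R_3 = 0.309 Ω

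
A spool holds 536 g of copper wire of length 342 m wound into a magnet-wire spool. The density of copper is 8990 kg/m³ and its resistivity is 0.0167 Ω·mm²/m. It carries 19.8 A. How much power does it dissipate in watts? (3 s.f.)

ρ = 0.0167 Ω·mm²/m = 1.67×10^-8 Ω·m
A = m/(density·L) = 0.536/(8990×342) = 1.7433e-07 m²
R = ρL/A = (1.67×10^-8)(342)/(1.7433e-07) = 32.76 Ω
P = I²R = (19.8)² × 32.76 = 12800 W

12800 W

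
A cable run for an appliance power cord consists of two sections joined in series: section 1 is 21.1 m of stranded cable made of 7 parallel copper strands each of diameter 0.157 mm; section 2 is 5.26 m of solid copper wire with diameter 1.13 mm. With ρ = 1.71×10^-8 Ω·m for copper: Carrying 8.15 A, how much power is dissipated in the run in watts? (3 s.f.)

183 W

Section 1: A_strand = π(7.8500e-05)² = 1.936e-08 m²; R₁ = ρL/(N·A_s) = (1.71×10^-8)(21.1)/(7×1.936e-08) = 2.663 Ω
Section 2: A = π(d/2)² = π(5.6500e-04 m)² = 1.003e-06 m²
R₂ = (1.71×10^-8)(5.26)/(1.003e-06) = 0.08969 Ω
R = R₁ + R₂ = 2.752 Ω
P = I²R = (8.15)² × 2.752 = 183 W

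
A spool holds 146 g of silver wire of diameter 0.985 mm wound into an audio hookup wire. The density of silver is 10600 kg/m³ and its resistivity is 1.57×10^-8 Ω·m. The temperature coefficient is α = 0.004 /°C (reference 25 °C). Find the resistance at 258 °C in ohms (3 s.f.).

A = π(d/2)² = π(4.9250e-04 m)² = 7.6201e-07 m²
L = m/(density·A) = 0.146/(10600×7.6201e-07) = 18.08 m
R = ρL/A = (1.57×10^-8)(18.08)/(7.6201e-07) = 0.3724 Ω
R(258 °C) = 0.3724 × (1 + 0.004×233) = 0.719 Ω

0.719 Ω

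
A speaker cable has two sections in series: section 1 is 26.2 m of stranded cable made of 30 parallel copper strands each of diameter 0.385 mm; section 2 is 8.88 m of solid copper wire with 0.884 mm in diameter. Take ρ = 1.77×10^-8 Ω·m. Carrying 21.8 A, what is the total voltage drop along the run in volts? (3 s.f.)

8.48 V

Section 1: A_strand = π(1.9250e-04)² = 1.164e-07 m²; R₁ = ρL/(N·A_s) = (1.77×10^-8)(26.2)/(30×1.164e-07) = 0.1328 Ω
Section 2: A = π(d/2)² = π(4.4200e-04 m)² = 6.138e-07 m²
R₂ = (1.77×10^-8)(8.88)/(6.138e-07) = 0.2561 Ω
R = R₁ + R₂ = 0.3889 Ω
V = IR = 21.8 × 0.3889 = 8.48 V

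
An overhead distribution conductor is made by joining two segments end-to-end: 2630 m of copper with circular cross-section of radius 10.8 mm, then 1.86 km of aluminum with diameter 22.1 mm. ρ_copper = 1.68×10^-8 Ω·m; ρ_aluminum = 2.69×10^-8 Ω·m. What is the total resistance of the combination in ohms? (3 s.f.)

Segment 1: A = πr² = π(1.0800e-02 m)² = 3.664e-04 m²
R₁ = ρL/A = (1.68×10^-8)(2630)/(3.664e-04) = 0.1206 Ω
Segment 2: A = π(d/2)² = π(1.1050e-02 m)² = 3.836e-04 m²
R₂ = (2.69×10^-8)(1860)/(3.836e-04) = 0.1304 Ω
R = R₁ + R₂ = 0.251 Ω

0.251 Ω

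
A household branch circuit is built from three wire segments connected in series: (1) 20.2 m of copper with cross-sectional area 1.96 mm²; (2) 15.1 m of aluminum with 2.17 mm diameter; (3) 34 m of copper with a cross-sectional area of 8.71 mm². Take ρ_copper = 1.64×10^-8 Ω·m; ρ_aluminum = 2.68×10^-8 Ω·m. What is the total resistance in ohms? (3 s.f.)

Seg 1: A = 1.96 mm² = 1.960e-06 m²
R_1 = (1.64×10^-8)(20.2)/(1.960e-06) = 0.169 Ω
Seg 2: A = π(d/2)² = π(1.0850e-03 m)² = 3.698e-06 m²
R_2 = (2.68×10^-8)(15.1)/(3.698e-06) = 0.1094 Ω
Seg 3: A = 8.71 mm² = 8.710e-06 m²
R_3 = (1.64×10^-8)(34)/(8.710e-06) = 0.06402 Ω
R_total = R_1 + R_2 + R_3 = 0.342 Ω

0.342 Ω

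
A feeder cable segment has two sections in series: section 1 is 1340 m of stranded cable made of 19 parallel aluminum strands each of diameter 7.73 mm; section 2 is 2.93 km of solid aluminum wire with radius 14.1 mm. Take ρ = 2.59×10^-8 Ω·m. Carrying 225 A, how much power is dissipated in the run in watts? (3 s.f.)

Section 1: A_strand = π(3.8650e-03)² = 4.693e-05 m²; R₁ = ρL/(N·A_s) = (2.59×10^-8)(1340)/(19×4.693e-05) = 0.03892 Ω
Section 2: A = πr² = π(1.4100e-02 m)² = 6.246e-04 m²
R₂ = (2.59×10^-8)(2930)/(6.246e-04) = 0.1215 Ω
R = R₁ + R₂ = 0.1604 Ω
P = I²R = (225)² × 0.1604 = 8120 W

8120 W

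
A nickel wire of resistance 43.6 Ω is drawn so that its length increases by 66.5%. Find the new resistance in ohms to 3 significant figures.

k = 1 + 66.5/100 = 1.665; volume constant ⇒ A' = A/k, so R' = k²R.
R' = 2.772 × 43.6 = 121 Ω

121 Ω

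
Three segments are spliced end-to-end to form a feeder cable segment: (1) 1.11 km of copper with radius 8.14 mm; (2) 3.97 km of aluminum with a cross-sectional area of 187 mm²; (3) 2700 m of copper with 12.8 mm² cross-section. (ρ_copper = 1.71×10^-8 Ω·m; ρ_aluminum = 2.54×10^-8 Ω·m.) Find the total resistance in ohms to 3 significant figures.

Seg 1: A = πr² = π(8.1400e-03 m)² = 2.082e-04 m²
R_1 = (1.71×10^-8)(1110)/(2.082e-04) = 0.09118 Ω
Seg 2: A = 187 mm² = 1.870e-04 m²
R_2 = (2.54×10^-8)(3970)/(1.870e-04) = 0.5392 Ω
Seg 3: A = 12.8 mm² = 1.280e-05 m²
R_3 = (1.71×10^-8)(2700)/(1.280e-05) = 3.607 Ω
R_total = R_1 + R_2 + R_3 = 4.24 Ω

4.24 Ω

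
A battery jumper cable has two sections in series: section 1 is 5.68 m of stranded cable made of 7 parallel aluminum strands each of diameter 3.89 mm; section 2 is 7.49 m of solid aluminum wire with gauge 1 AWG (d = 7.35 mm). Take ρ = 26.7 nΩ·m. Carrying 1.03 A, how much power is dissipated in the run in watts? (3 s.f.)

ρ = 26.7 nΩ·m = 2.67×10^-8 Ω·m
Section 1: A_strand = π(1.9450e-03)² = 1.188e-05 m²; R₁ = ρL/(N·A_s) = (2.67×10^-8)(5.68)/(7×1.188e-05) = 0.001823 Ω
Section 2: A = π(7.35/2 mm)² = π(3.6750e-03 m)² = 4.243e-05 m²
R₂ = (2.67×10^-8)(7.49)/(4.243e-05) = 0.004713 Ω
R = R₁ + R₂ = 0.006536 Ω
P = I²R = (1.03)² × 0.006536 = 0.00693 W

0.00693 W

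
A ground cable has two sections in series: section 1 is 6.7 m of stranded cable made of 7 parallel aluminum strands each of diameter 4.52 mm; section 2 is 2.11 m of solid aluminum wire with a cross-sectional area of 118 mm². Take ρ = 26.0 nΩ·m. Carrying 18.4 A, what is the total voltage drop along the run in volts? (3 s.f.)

0.0371 V

ρ = 26.0 nΩ·m = 2.60×10^-8 Ω·m
Section 1: A_strand = π(2.2600e-03)² = 1.605e-05 m²; R₁ = ρL/(N·A_s) = (2.60×10^-8)(6.7)/(7×1.605e-05) = 0.001551 Ω
Section 2: A = 118 mm² = 1.180e-04 m²
R₂ = (2.60×10^-8)(2.11)/(1.180e-04) = 4.649×10^-4 Ω
R = R₁ + R₂ = 0.002016 Ω
V = IR = 18.4 × 0.002016 = 0.0371 V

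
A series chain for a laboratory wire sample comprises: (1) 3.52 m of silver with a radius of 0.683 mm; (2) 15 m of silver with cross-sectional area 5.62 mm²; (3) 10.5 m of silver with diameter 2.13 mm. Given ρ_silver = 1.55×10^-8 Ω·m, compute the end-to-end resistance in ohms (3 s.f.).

Seg 1: A = πr² = π(6.8300e-04 m)² = 1.466e-06 m²
R_1 = (1.55×10^-8)(3.52)/(1.466e-06) = 0.03723 Ω
Seg 2: A = 5.62 mm² = 5.620e-06 m²
R_2 = (1.55×10^-8)(15)/(5.620e-06) = 0.04137 Ω
Seg 3: A = π(d/2)² = π(1.0650e-03 m)² = 3.563e-06 m²
R_3 = (1.55×10^-8)(10.5)/(3.563e-06) = 0.04567 Ω
R_total = R_1 + R_2 + R_3 = 0.124 Ω

0.124 Ω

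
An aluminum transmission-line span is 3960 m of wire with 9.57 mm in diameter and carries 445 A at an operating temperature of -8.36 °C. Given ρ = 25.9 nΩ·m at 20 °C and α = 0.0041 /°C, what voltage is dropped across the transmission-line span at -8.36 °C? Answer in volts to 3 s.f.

561 V

ρ = 25.9 nΩ·m = 2.59×10^-8 Ω·m
A = π(d/2)² = π(4.7850e-03 m)² = 7.193e-05 m²
R₍20₎ = ρL/A = (2.59×10^-8)(3960)/(7.193e-05) = 1.426 Ω
R₍-8.36₎ = R₍20₎(1 + αΔT) = 1.426 × (1 + 0.0041×-28.4) = 1.26 Ω
V = IR = 445 × 1.26 = 561 V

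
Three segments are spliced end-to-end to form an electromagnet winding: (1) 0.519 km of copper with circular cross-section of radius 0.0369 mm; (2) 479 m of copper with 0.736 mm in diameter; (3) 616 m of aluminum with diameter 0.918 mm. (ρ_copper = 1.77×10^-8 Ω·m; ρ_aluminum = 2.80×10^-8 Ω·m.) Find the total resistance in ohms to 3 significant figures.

2190 Ω

Seg 1: A = πr² = π(3.6900e-05 m)² = 4.278e-09 m²
R_1 = (1.77×10^-8)(519)/(4.278e-09) = 2148 Ω
Seg 2: A = π(d/2)² = π(3.6800e-04 m)² = 4.254e-07 m²
R_2 = (1.77×10^-8)(479)/(4.254e-07) = 19.93 Ω
Seg 3: A = π(d/2)² = π(4.5900e-04 m)² = 6.619e-07 m²
R_3 = (2.80×10^-8)(616)/(6.619e-07) = 26.06 Ω
R_total = R_1 + R_2 + R_3 = 2190 Ω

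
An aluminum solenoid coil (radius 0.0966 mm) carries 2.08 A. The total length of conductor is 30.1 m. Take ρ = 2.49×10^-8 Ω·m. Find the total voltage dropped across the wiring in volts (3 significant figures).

53.2 V

A = πr² = π(9.6600e-05 m)² = 2.932e-08 m²
R = ρL/A = (2.49×10^-8)(30.1)/(2.932e-08) = 25.57 Ω
V = IR = 2.08 × 25.57 = 53.2 V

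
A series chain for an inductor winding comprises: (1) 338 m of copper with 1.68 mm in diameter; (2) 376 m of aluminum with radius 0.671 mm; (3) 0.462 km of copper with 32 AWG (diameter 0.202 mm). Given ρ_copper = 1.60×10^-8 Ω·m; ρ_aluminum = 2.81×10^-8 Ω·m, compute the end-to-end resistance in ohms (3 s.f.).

241 Ω

Seg 1: A = π(d/2)² = π(8.4000e-04 m)² = 2.217e-06 m²
R_1 = (1.60×10^-8)(338)/(2.217e-06) = 2.44 Ω
Seg 2: A = πr² = π(6.7100e-04 m)² = 1.414e-06 m²
R_2 = (2.81×10^-8)(376)/(1.414e-06) = 7.47 Ω
Seg 3: A = π(0.202/2 mm)² = π(1.0100e-04 m)² = 3.205e-08 m²
R_3 = (1.60×10^-8)(462)/(3.205e-08) = 230.7 Ω
R_total = R_1 + R_2 + R_3 = 241 Ω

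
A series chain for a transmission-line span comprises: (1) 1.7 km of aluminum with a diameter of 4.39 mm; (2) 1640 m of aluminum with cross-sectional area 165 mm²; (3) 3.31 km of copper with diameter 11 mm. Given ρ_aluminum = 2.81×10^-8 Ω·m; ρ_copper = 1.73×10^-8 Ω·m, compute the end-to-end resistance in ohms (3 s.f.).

Seg 1: A = π(d/2)² = π(2.1950e-03 m)² = 1.514e-05 m²
R_1 = (2.81×10^-8)(1700)/(1.514e-05) = 3.156 Ω
Seg 2: A = 165 mm² = 1.650e-04 m²
R_2 = (2.81×10^-8)(1640)/(1.650e-04) = 0.2793 Ω
Seg 3: A = π(d/2)² = π(5.5000e-03 m)² = 9.503e-05 m²
R_3 = (1.73×10^-8)(3310)/(9.503e-05) = 0.6026 Ω
R_total = R_1 + R_2 + R_3 = 4.04 Ω

4.04 Ω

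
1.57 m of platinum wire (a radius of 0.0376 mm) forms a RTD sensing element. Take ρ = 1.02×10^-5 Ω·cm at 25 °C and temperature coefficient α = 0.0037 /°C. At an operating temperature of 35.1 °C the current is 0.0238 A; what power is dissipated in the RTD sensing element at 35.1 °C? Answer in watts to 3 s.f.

0.0212 W

ρ = 1.02×10^-5 Ω·cm = 1.02×10^-7 Ω·m
A = πr² = π(3.7600e-05 m)² = 4.441e-09 m²
R₍25₎ = ρL/A = (1.02×10^-7)(1.57)/(4.441e-09) = 36.06 Ω
R₍35.1₎ = R₍25₎(1 + αΔT) = 36.06 × (1 + 0.0037×10.1) = 37.4 Ω
P = I²R = (0.0238)² × 37.4 = 0.0212 W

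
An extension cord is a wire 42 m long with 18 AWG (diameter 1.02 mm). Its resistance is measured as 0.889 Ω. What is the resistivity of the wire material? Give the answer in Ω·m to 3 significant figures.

1.73×10^-8 Ω·m

A = π(1.02/2 mm)² = π(5.1000e-04 m)² = 8.171e-07 m²
ρ = RA/L = (0.889)(8.171e-07)/(42) = 1.73×10^-8 Ω·m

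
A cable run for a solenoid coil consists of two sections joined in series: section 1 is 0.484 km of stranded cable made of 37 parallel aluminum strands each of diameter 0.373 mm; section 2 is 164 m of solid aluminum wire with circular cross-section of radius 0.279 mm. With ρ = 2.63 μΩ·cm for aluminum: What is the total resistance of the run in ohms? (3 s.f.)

ρ = 2.63 μΩ·cm = 2.63×10^-8 Ω·m
Section 1: A_strand = π(1.8650e-04)² = 1.093e-07 m²; R₁ = ρL/(N·A_s) = (2.63×10^-8)(484)/(37×1.093e-07) = 3.148 Ω
Section 2: A = πr² = π(2.7900e-04 m)² = 2.445e-07 m²
R₂ = (2.63×10^-8)(164)/(2.445e-07) = 17.64 Ω
R = R₁ + R₂ = 20.8 Ω

20.8 Ω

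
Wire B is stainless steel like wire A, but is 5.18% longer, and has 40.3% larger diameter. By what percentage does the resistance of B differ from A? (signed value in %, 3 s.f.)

-46.6%

R ∝ L/d², so R_B/R_A = (1 + 5.18/100) × (1 + 40.3/100)⁻²
= 1.052 × 0.508 = 0.5343
(R_B − R_A)/R_A = 0.5343 − 1 = -46.6%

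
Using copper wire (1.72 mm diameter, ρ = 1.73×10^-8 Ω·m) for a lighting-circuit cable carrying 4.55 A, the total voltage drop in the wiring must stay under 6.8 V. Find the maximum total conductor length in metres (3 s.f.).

201 m

A = π(d/2)² = π(8.6000e-04 m)² = 2.324e-06 m²
L_max = V_max·A/(1·ρI) = (6.8)(2.324e-06)/(1.73×10^-8×4.55) = 201 m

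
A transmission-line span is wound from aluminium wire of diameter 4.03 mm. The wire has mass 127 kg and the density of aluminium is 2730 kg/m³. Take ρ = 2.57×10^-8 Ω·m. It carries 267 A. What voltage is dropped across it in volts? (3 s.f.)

A = π(d/2)² = π(2.0150e-03 m)² = 1.2756e-05 m²
L = m/(density·A) = 127/(2730×1.2756e-05) = 3647 m
R = ρL/A = (2.57×10^-8)(3647)/(1.2756e-05) = 7.348 Ω
V = IR = 267 × 7.348 = 1960 V

1960 V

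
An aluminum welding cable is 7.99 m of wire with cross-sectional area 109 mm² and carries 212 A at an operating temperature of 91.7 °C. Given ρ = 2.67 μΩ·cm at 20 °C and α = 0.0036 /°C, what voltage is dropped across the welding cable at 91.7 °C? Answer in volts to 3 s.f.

ρ = 2.67 μΩ·cm = 2.67×10^-8 Ω·m
A = 109 mm² = 1.090e-04 m²
R₍20₎ = ρL/A = (2.67×10^-8)(7.99)/(1.090e-04) = 0.001957 Ω
R₍91.7₎ = R₍20₎(1 + αΔT) = 0.001957 × (1 + 0.0036×71.7) = 0.002462 Ω
V = IR = 212 × 0.002462 = 0.522 V

0.522 V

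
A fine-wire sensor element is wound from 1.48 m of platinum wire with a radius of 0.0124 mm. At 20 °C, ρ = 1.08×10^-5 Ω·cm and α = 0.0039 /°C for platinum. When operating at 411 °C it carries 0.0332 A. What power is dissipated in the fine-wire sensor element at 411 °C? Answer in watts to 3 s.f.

ρ = 1.08×10^-5 Ω·cm = 1.08×10^-7 Ω·m
A = πr² = π(1.2400e-05 m)² = 4.831e-10 m²
R₍20₎ = ρL/A = (1.08×10^-7)(1.48)/(4.831e-10) = 330.9 Ω
R₍411₎ = R₍20₎(1 + αΔT) = 330.9 × (1 + 0.0039×391) = 835.5 Ω
P = I²R = (0.0332)² × 835.5 = 0.921 W

0.921 W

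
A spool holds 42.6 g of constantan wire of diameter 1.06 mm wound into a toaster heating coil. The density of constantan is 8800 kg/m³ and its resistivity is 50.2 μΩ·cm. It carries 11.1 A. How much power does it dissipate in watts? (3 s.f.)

ρ = 50.2 μΩ·cm = 5.02×10^-7 Ω·m
A = π(d/2)² = π(5.3000e-04 m)² = 8.8247e-07 m²
L = m/(density·A) = 0.0426/(8800×8.8247e-07) = 5.486 m
R = ρL/A = (5.02×10^-7)(5.486)/(8.8247e-07) = 3.121 Ω
P = I²R = (11.1)² × 3.121 = 384 W

384 W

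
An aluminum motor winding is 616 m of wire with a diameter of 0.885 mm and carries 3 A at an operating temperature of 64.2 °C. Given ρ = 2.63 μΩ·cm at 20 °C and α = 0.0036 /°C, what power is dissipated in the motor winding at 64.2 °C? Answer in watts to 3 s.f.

ρ = 2.63 μΩ·cm = 2.63×10^-8 Ω·m
A = π(d/2)² = π(4.4250e-04 m)² = 6.151e-07 m²
R₍20₎ = ρL/A = (2.63×10^-8)(616)/(6.151e-07) = 26.34 Ω
R₍64.2₎ = R₍20₎(1 + αΔT) = 26.34 × (1 + 0.0036×44.2) = 30.53 Ω
P = I²R = (3)² × 30.53 = 275 W

275 W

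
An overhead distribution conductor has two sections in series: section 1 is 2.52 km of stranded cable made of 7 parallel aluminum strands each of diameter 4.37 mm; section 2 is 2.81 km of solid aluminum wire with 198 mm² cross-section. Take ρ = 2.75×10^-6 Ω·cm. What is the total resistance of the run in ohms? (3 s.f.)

1.05 Ω

ρ = 2.75×10^-6 Ω·cm = 2.75×10^-8 Ω·m
Section 1: A_strand = π(2.1850e-03)² = 1.500e-05 m²; R₁ = ρL/(N·A_s) = (2.75×10^-8)(2520)/(7×1.500e-05) = 0.6601 Ω
Section 2: A = 198 mm² = 1.980e-04 m²
R₂ = (2.75×10^-8)(2810)/(1.980e-04) = 0.3903 Ω
R = R₁ + R₂ = 1.05 Ω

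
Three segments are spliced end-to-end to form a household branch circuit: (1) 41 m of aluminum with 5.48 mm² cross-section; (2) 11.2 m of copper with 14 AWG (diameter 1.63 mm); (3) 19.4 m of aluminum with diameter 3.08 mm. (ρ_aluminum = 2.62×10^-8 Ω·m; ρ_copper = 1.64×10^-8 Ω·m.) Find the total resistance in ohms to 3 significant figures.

0.352 Ω

Seg 1: A = 5.48 mm² = 5.480e-06 m²
R_1 = (2.62×10^-8)(41)/(5.480e-06) = 0.196 Ω
Seg 2: A = π(1.63/2 mm)² = π(8.1500e-04 m)² = 2.087e-06 m²
R_2 = (1.64×10^-8)(11.2)/(2.087e-06) = 0.08802 Ω
Seg 3: A = π(d/2)² = π(1.5400e-03 m)² = 7.451e-06 m²
R_3 = (2.62×10^-8)(19.4)/(7.451e-06) = 0.06822 Ω
R_total = R_1 + R_2 + R_3 = 0.352 Ω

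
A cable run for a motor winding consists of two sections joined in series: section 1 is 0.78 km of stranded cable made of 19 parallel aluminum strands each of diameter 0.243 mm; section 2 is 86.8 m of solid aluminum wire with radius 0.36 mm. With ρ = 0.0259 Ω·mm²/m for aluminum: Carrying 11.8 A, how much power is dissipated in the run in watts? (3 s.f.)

3960 W

ρ = 0.0259 Ω·mm²/m = 2.59×10^-8 Ω·m
Section 1: A_strand = π(1.2150e-04)² = 4.638e-08 m²; R₁ = ρL/(N·A_s) = (2.59×10^-8)(780)/(19×4.638e-08) = 22.93 Ω
Section 2: A = πr² = π(3.6000e-04 m)² = 4.072e-07 m²
R₂ = (2.59×10^-8)(86.8)/(4.072e-07) = 5.522 Ω
R = R₁ + R₂ = 28.45 Ω
P = I²R = (11.8)² × 28.45 = 3960 W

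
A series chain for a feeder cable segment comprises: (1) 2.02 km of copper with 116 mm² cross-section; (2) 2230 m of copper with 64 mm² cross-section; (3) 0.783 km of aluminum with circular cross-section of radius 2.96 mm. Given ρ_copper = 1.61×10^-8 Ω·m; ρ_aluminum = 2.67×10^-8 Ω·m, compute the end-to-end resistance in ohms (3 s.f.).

Seg 1: A = 116 mm² = 1.160e-04 m²
R_1 = (1.61×10^-8)(2020)/(1.160e-04) = 0.2804 Ω
Seg 2: A = 64 mm² = 6.400e-05 m²
R_2 = (1.61×10^-8)(2230)/(6.400e-05) = 0.561 Ω
Seg 3: A = πr² = π(2.9600e-03 m)² = 2.753e-05 m²
R_3 = (2.67×10^-8)(783)/(2.753e-05) = 0.7595 Ω
R_total = R_1 + R_2 + R_3 = 1.60 Ω

1.60 Ω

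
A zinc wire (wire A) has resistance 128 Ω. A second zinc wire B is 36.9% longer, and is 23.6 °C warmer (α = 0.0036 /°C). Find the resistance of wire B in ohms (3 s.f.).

190 Ω

R ∝ ρL/d² with ρ ∝ (1+αΔT), so R_B/R_A = (1 + 36.9/100) × (1 + 0.0036×23.6)
= 1.369 × 1.085 = 1.485
R_B = 1.485 × 128 = 190 Ω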